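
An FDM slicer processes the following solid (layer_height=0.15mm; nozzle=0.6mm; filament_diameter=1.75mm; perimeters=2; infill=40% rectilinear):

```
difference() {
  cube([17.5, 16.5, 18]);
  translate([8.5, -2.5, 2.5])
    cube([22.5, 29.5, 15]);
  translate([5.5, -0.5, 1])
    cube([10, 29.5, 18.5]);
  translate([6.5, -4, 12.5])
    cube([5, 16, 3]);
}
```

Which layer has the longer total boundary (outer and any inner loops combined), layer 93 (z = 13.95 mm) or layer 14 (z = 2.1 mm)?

Layer 93 (z = 13.95): the cube is present — its section is the full 17.5×16.5 rectangle (perimeter 68.00 mm); the cube at (8.5, -2.5) (footprint 22.5×29.5) is included at this height (perimeter 104.00 mm); the cube at (5.5, -0.5) (footprint 10×29.5) is included at this height (perimeter 79.00 mm); the 5×16 cube at (6.5, -4) contributes its full rectangle (perimeter 42.00 mm); Taking the first minus the rest: starting from the 17.5×16.5 cube, the 22.5×29.5 cube at (8.5, -2.5) partially overlaps it — only the 148.50 mm² overlap (of its 663.75 mm²) is removed, clipping the outline; the 10×29.5 cube at (5.5, -0.5) partially overlaps it — only the 49.50 mm² overlap (of its 295.00 mm²) is removed, clipping the outline; the 5×16 cube at (6.5, -4) misses the remaining region (no effect) — boundary = 44.00 mm. So its perimeter = 44.00 mm. Layer 14 (z = 2.1): the cube is present — its section is the full 17.5×16.5 rectangle (perimeter 68.00 mm); the cube at (8.5, -2.5) does not reach this height (z outside [2.5, 17.5]); the 10×29.5 cube at (5.5, -0.5) contributes its full rectangle (perimeter 79.00 mm); the cube at (6.5, -4) does not reach this height (z outside [12.5, 15.5]); Taking the first minus the rest: starting from the 17.5×16.5 cube, the 10×29.5 cube at (5.5, -0.5) partially overlaps it — only the 165.00 mm² overlap (of its 295.00 mm²) is removed, clipping the outline — boundary = 81.00 mm. So its perimeter = 81.00 mm. Layer 14 is larger (81.00 vs 44.00 mm).

layer 14 (z = 2.1 mm)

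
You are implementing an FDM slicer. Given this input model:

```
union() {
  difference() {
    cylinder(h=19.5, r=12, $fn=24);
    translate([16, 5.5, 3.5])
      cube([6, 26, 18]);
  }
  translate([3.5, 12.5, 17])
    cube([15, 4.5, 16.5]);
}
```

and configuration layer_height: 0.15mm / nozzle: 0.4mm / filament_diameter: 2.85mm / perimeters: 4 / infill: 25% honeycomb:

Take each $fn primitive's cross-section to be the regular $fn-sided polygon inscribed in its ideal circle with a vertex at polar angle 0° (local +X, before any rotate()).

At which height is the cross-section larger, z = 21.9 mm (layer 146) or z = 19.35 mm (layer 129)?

layer 129 (z = 19.35 mm)

Layer 146 (z = 21.9): the cylinder is not intersected at this z (z outside [0, 19.5]); the cube at (16, 5.5) is absent (z outside [3.5, 21.5]); Subtracting the remaining from the first: the first operand is absent here, so nothing remains; the cube at (3.5, 12.5) (footprint 15×4.5) is included at this height (area 67.50 mm²); Merging all regions: only the 15×4.5 cube at (3.5, 12.5) is present, so the union is just that shape — area = 67.50 mm². So its area = 67.50 mm². Layer 129 (z = 19.35): the cylinder: section is a regular 24-gon, circumradius r=12 (area = (24/2)·12.000²·sin(360°/24) = 447.24 mm²); the cube at (16, 5.5) (footprint 6×26) is included at this height (area 156.00 mm²); After the difference (first − rest): starting from the r=12 cylinder (447.24 mm²), the 6×26 cube at (16, 5.5) misses the remaining region (no effect) — area = 447.24 mm²; the cube at (3.5, 12.5) is present — its section is the full 15×4.5 rectangle (area 67.50 mm²); Combining (union): the 2 present regions are separate (no shared area or edge), so areas and boundary lengths simply add and each stays a separate island — area = 514.74 mm². So its area = 514.74 mm². Layer 129 is larger (514.74 vs 67.50 mm²).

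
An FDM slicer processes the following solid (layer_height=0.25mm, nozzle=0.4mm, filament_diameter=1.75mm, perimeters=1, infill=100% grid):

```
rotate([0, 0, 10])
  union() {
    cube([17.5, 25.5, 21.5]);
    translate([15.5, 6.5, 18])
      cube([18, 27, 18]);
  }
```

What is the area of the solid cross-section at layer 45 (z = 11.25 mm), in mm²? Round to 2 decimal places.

At z = 11.25 mm: the 17.5×25.5 cube contributes its full rectangle (area 446.25 mm²); the cube at (15.5, 6.5) does not reach this height (z outside [18, 36]); Taking the union: only the 17.5×25.5 cube is present, so the union is just that shape — area = 446.25 mm²; (rotated 10° about Z; rotation is an isometry so areas/perimeters/island counts are preserved). Overall, the cross-section is a single solid region. Net area = 446.25 mm².

446.25 mm²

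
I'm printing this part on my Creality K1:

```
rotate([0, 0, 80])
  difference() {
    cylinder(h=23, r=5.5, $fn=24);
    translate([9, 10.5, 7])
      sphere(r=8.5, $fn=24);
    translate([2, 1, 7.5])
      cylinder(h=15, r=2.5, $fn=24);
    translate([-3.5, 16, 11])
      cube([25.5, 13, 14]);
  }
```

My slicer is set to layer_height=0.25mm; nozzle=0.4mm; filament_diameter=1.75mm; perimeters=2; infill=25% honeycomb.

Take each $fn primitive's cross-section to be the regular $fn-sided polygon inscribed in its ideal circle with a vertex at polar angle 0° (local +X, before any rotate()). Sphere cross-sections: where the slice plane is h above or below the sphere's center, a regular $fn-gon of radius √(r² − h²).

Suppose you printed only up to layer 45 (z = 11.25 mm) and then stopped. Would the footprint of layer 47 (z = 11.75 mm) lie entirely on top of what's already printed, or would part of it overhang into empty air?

entirely on top

Compare the two slices. At z = 11.25: the r=5.5 cylinder contributes a regular 24-gon of circumradius 5.5 (area = (24/2)·5.500²·sin(360°/24) = 93.95 mm²); the sphere at (9, 10.5): section is a regular 24-gon, circumradius = √(r²−h²) = √(8.5²−4.25²) = 7.361 (area = (24/2)·7.361²·sin(360°/24) = 168.30 mm²); the r=2.5 cylinder at (2, 1) contributes a regular 24-gon of circumradius 2.5 (area = (24/2)·2.500²·sin(360°/24) = 19.41 mm²); the cube at (-3.5, 16) is present — its section is the full 25.5×13 rectangle (area 331.50 mm²); After the difference (first − rest): starting from the r=5.5 cylinder (93.95 mm²), the r=8.5 sphere at (9, 10.5) misses the remaining region (no effect); the r=2.5 cylinder at (2, 1) lies wholly inside it (removes its full 19.41 mm² and its 15.66 mm outline becomes a hole wall); the 25.5×13 cube at (-3.5, 16) misses the remaining region (no effect) — area = 74.54 mm²; (whole slice rotated 80° about Z — lengths, areas and connectivity unchanged). At z = 11.75: the r=5.5 cylinder gives a regular 24-gon of circumradius 5.5 (constant along its height) (area = (24/2)·5.500²·sin(360°/24) = 93.95 mm²); the r=8.5 sphere at (9, 10.5) slices to a regular 24-gon of circumradius 7.049 (√(r²−h²) with h=4.75 from center) (area = (24/2)·7.049²·sin(360°/24) = 154.32 mm²); the r=2.5 cylinder at (2, 1) gives a regular 24-gon of circumradius 2.5 (constant along its height) (area = (24/2)·2.500²·sin(360°/24) = 19.41 mm²); the 25.5×13 cube at (-3.5, 16) contributes its full rectangle (area 331.50 mm²); After the difference (first − rest): starting from the r=5.5 cylinder (93.95 mm²), the r=8.5 sphere at (9, 10.5) misses the remaining region (no effect); the r=2.5 cylinder at (2, 1) lies wholly inside it (removes its full 19.41 mm² and its 15.66 mm outline becomes a hole wall); the 25.5×13 cube at (-3.5, 16) misses the remaining region (no effect) — area = 74.54 mm²; (rotated 80° about Z; rotation is an isometry so areas/perimeters/island counts are preserved). Checking containment: the cross-section at z = 11.75 is a subset of the cross-section at z = 11.25.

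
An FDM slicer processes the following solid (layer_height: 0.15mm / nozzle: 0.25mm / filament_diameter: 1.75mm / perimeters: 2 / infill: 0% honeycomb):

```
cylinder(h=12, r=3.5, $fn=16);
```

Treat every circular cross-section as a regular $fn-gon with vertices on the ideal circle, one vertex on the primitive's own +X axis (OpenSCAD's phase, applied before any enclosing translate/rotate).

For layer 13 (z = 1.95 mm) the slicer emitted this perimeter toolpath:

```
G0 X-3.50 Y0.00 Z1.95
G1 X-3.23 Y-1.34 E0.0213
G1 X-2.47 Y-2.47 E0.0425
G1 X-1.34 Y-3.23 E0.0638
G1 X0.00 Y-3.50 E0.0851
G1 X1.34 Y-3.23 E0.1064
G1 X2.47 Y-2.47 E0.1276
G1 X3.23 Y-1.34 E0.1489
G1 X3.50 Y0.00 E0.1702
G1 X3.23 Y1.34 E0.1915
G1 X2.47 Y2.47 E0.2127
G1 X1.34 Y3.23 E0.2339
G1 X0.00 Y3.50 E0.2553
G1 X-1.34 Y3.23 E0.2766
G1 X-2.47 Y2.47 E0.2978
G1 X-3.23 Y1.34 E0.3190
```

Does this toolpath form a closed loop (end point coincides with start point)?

Start point (G0): (-3.50, 0.00). End point (last G1): the path does not return to the start — open.

no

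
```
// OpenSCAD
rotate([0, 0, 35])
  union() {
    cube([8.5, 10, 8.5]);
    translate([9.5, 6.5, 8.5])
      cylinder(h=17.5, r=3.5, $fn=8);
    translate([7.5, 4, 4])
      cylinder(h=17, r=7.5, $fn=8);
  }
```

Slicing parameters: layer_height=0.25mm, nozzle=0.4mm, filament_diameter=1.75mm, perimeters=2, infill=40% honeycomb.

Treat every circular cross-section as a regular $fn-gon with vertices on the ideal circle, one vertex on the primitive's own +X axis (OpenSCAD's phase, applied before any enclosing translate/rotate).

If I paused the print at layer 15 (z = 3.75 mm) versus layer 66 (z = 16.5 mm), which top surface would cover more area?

layer 66 (z = 16.5 mm)

Layer 15 (z = 3.75): the cube (footprint 8.5×10) is included at this height (area 85.00 mm²); the cylinder at (9.5, 6.5) is not intersected at this z (z outside [8.5, 26]); the cylinder at (7.5, 4) does not reach this height (z outside [4, 21]); Merging all regions: only the 8.5×10 cube is present, so the union is just that shape — area = 85.00 mm²; (rotated 35° about Z; rotation is an isometry so areas/perimeters/island counts are preserved). So its area = 85.00 mm². Layer 66 (z = 16.5): the cube is absent (z outside [0, 8.5]); the cylinder at (9.5, 6.5): section is a regular 8-gon, circumradius r=3.5 (area = (8/2)·3.500²·sin(360°/8) = 34.65 mm²); the r=7.5 cylinder at (7.5, 4) gives a regular 8-gon of circumradius 7.5 (constant along its height) (area = (8/2)·7.500²·sin(360°/8) = 159.10 mm²); Taking the union: the r=3.5 cylinder at (9.5, 6.5) lies entirely inside the r=7.5 cylinder at (7.5, 4), so the union is just the r=7.5 cylinder at (7.5, 4) — area = 159.10 mm²; (whole slice rotated 35° about Z — lengths, areas and connectivity unchanged). So its area = 159.10 mm². Layer 66 is larger (159.10 vs 85.00 mm²).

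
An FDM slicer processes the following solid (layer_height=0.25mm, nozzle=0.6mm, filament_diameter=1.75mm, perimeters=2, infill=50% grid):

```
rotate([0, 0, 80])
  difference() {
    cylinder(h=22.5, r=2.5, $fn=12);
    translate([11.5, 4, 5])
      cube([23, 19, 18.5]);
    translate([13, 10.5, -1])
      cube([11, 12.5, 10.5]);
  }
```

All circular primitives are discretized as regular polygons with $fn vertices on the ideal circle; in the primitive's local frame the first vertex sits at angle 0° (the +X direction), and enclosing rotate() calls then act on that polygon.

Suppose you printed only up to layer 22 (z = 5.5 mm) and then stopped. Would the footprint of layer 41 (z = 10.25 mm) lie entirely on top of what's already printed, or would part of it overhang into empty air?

entirely on top

Compare the two slices. At z = 5.5: the cylinder: section is a regular 12-gon, circumradius r=2.5 (area = (12/2)·2.500²·sin(360°/12) = 18.75 mm²); the cube at (11.5, 4) is present — its section is the full 23×19 rectangle (area 437.00 mm²); the cube at (13, 10.5) is present — its section is the full 11×12.5 rectangle (area 137.50 mm²); Subtracting the remaining from the first: starting from the r=2.5 cylinder (18.75 mm²), the 23×19 cube at (11.5, 4) misses the remaining region (no effect); the 11×12.5 cube at (13, 10.5) misses the remaining region (no effect) — area = 18.75 mm²; (rotated 80° about Z; rotation is an isometry so areas/perimeters/island counts are preserved). At z = 10.25: the r=2.5 cylinder gives a regular 12-gon of circumradius 2.5 (constant along its height) (area = (12/2)·2.500²·sin(360°/12) = 18.75 mm²); the 23×19 cube at (11.5, 4) contributes its full rectangle (area 437.00 mm²); the cube at (13, 10.5) is not intersected at this z (z outside [-1, 9.5]); Taking the first minus the rest: starting from the r=2.5 cylinder (18.75 mm²), the 23×19 cube at (11.5, 4) misses the remaining region (no effect) — area = 18.75 mm²; (rotated 80° about Z; rotation is an isometry so areas/perimeters/island counts are preserved). Checking containment: the cross-section at z = 10.25 is a subset of the cross-section at z = 5.5.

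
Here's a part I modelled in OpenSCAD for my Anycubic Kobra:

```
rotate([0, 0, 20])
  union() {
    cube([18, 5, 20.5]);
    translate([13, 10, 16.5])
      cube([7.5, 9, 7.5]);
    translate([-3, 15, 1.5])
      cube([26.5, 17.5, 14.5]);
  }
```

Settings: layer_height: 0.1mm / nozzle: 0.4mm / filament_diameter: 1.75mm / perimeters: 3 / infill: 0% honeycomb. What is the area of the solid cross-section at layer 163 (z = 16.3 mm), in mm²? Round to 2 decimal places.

At z = 16.3 mm: the cube (footprint 18×5) is included at this height (area 90.00 mm²); the cube at (13, 10) does not reach this height (z outside [16.5, 24]); the cube at (-3, 15) does not reach this height (z outside [1.5, 16]); Combining (union): only the 18×5 cube is present, so the union is just that shape — area = 90.00 mm²; (rotated 20° about Z; rotation is an isometry so areas/perimeters/island counts are preserved). Overall, the cross-section is a single solid region. Net area = 90.00 mm².

90.00 mm²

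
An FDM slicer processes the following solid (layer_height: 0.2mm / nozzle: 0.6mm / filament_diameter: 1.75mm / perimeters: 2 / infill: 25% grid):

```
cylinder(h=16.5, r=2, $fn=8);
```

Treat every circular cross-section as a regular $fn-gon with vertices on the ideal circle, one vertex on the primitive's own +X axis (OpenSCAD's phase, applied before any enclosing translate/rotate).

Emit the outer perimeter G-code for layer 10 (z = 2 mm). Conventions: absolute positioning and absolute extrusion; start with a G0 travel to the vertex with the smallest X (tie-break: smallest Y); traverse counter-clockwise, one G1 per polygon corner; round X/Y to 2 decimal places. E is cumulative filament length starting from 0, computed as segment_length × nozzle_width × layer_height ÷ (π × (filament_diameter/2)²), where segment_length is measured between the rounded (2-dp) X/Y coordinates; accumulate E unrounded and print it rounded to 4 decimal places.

G0 X-2.00 Y0.00 Z2.00
G1 X-1.41 Y-1.41 E0.0763
G1 X0.00 Y-2.00 E0.1525
G1 X1.41 Y-1.41 E0.2288
G1 X2.00 Y0.00 E0.3050
G1 X1.41 Y1.41 E0.3813
G1 X0.00 Y2.00 E0.4575
G1 X-1.41 Y1.41 E0.5338
G1 X-2.00 Y0.00 E0.6100

At z = 2 mm: the r=2 cylinder contributes a regular 8-gon of circumradius 2. The outline is a single polygon with 8 vertices. Extrusion per mm of travel: 0.6 × 0.2 / (π × 0.875²) = 0.049890. Accumulating E over each segment gives final E = 0.6100.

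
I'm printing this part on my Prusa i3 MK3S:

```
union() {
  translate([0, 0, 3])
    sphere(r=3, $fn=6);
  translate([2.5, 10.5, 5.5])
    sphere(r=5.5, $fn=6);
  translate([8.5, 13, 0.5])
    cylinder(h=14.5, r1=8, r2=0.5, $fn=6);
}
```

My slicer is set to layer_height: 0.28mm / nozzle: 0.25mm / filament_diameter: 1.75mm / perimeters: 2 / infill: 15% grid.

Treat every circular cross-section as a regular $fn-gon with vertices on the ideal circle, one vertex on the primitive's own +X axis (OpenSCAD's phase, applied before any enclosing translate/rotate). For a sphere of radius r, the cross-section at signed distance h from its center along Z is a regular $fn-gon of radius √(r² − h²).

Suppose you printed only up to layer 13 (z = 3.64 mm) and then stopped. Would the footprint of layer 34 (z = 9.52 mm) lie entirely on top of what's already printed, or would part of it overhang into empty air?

entirely on top

Compare the two slices. At z = 3.64: the sphere: section is a regular 6-gon, circumradius = √(r²−h²) = √(3²−0.64²) = 2.931 (area = (6/2)·2.931²·sin(360°/6) = 22.32 mm²); the r=5.5 sphere at (2.5, 10.5) contributes a regular 6-gon of circumradius √(5.5²−1.86²) = 5.176 (area = (6/2)·5.176²·sin(360°/6) = 69.60 mm²); the cone at (8.5, 13) (r1=8→r2=0.5) has section circumradius 6.376 here — a regular 6-gon (area = (6/2)·6.376²·sin(360°/6) = 105.62 mm²); Combining (union): the regions partially overlap — summed areas 197.54 mm² minus the doubly-counted overlap 23.29 mm² gives 174.25 mm² — area = 174.25 mm². At z = 9.52: the sphere does not reach this height (|z−center|=6.520 > r=3); the sphere at (2.5, 10.5): section is a regular 6-gon, circumradius = √(r²−h²) = √(5.5²−4.02²) = 3.754 (area = (6/2)·3.754²·sin(360°/6) = 36.61 mm²); the cone at (8.5, 13): at t=0.622 of its height the radius interpolates to r₁+(r₂−r₁)t = 3.334, giving a regular 6-gon of that circumradius (area = (6/2)·3.334²·sin(360°/6) = 28.89 mm²); Combining (union): the 2 present regions are separate (no shared area or edge), so areas and boundary lengths simply add and each stays a separate island — area = 65.49 mm². Checking containment: the cross-section at z = 9.52 is a subset of the cross-section at z = 3.64.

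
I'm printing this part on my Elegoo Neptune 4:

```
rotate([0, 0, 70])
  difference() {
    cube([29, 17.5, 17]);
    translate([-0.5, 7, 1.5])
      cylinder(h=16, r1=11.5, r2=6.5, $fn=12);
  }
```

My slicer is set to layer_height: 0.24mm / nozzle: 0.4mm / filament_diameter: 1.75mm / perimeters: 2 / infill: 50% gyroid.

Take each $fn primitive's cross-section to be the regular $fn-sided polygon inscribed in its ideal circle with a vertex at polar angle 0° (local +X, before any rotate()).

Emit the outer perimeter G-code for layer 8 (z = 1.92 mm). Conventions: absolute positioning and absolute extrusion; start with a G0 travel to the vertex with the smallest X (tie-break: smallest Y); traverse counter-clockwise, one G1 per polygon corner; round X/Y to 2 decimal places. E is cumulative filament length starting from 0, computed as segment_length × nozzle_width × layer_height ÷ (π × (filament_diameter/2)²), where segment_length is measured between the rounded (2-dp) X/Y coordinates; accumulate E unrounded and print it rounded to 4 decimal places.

G0 X-15.51 Y8.56 Z1.92
G1 X-14.06 Y10.63 E0.1009
G1 X-8.72 Y13.12 E0.3360
G1 X-2.86 Y12.61 E0.5708
G1 X1.96 Y9.23 E0.8058
G1 X2.75 Y7.55 E0.8799
G1 X9.92 Y27.25 E1.7166
G1 X-6.53 Y33.24 E2.4153
G1 X-15.51 Y8.56 E3.4635

At z = 1.92 mm: the cube (footprint 29×17.5) is included at this height; the cone at (-0.5, 7) contributes a regular 12-gon of circumradius 11.369 (interpolated between r1=11.5 and r2=6.5 at t=0.026); Taking the first minus the rest: starting from the 29×17.5 cube, the cone at (-0.5, 7) partially overlaps it — only the 159.16 mm² overlap (of its 387.75 mm²) is removed, clipping the outline — 1 connected region; (whole slice rotated 70° about Z — lengths, areas and connectivity unchanged). The outline is a single polygon with 8 vertices. Extrusion per mm of travel: 0.4 × 0.24 / (π × 0.875²) = 0.039912. Accumulating E over each segment gives final E = 3.4635.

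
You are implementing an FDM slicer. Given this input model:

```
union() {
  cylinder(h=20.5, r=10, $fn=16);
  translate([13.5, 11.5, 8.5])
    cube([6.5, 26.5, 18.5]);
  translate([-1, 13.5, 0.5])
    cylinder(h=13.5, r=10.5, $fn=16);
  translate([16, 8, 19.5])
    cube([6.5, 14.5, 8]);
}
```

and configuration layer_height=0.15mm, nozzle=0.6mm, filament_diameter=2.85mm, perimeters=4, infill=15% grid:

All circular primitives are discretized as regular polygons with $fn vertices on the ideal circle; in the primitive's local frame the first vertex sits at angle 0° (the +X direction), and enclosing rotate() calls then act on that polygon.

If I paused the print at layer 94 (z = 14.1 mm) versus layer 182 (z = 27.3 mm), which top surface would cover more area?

Layer 94 (z = 14.1): the r=10 cylinder contributes a regular 16-gon of circumradius 10 (area = (16/2)·10.000²·sin(360°/16) = 306.15 mm²); the 6.5×26.5 cube at (13.5, 11.5) contributes its full rectangle (area 172.25 mm²); the cylinder at (-1, 13.5) does not reach this height (z outside [0.5, 14]); the cube at (16, 8) is absent (z outside [19.5, 27.5]); Merging all regions: the 2 present regions are separate (no shared area or edge), so areas and boundary lengths simply add and each stays a separate island — area = 478.40 mm². So its area = 478.40 mm². Layer 182 (z = 27.3): the cylinder does not reach this height (z outside [0, 20.5]); the cube at (13.5, 11.5) is absent (z outside [8.5, 27]); the cylinder at (-1, 13.5) is not intersected at this z (z outside [0.5, 14]); the 6.5×14.5 cube at (16, 8) contributes its full rectangle (area 94.25 mm²); Combining (union): only the 6.5×14.5 cube at (16, 8) is present, so the union is just that shape — area = 94.25 mm². So its area = 94.25 mm². Layer 94 is larger (478.40 vs 94.25 mm²).

layer 94 (z = 14.1 mm)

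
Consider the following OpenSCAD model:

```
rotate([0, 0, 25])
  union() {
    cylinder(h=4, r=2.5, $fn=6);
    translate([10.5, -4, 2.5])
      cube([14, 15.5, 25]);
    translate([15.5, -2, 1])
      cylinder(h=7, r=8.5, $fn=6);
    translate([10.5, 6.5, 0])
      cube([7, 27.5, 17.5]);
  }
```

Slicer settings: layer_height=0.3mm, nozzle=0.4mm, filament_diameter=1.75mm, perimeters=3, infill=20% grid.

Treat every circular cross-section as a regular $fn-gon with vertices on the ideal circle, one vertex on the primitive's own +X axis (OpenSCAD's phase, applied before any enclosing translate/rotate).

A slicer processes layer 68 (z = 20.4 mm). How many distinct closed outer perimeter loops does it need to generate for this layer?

1

At z = 20.4 mm: the cylinder is absent (z outside [0, 4]); the cube at (10.5, -4) (footprint 14×15.5) is included at this height; the cylinder at (15.5, -2) does not reach this height (z outside [1, 8]); the cube at (10.5, 6.5) is not intersected at this z (z outside [0, 17.5]); Merging all regions: only the 14×15.5 cube at (10.5, -4) is present, so the union is just that shape — 1 connected region; (whole slice rotated 25° about Z — lengths, areas and connectivity unchanged). The result has 1 disconnected region.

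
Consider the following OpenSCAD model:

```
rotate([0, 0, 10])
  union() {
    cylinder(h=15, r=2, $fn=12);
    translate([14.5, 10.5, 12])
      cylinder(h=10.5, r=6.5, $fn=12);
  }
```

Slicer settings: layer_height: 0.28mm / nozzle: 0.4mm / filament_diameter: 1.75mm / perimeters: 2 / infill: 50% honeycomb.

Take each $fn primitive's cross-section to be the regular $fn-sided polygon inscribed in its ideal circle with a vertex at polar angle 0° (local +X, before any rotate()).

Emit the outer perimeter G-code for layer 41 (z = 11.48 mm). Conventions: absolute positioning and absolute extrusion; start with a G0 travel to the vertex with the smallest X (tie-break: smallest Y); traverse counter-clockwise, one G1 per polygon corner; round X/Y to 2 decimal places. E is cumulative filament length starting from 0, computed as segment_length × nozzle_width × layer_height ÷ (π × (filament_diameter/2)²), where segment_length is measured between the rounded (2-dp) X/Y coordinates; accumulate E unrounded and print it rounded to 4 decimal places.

At z = 11.48 mm: the cylinder: section is a regular 12-gon, circumradius r=2; the cylinder at (14.5, 10.5) does not reach this height (z outside [12, 22.5]); Merging all regions: only the r=2 cylinder is present, so the union is just that shape — 1 connected region; (rotated 10° about Z; rotation is an isometry so areas/perimeters/island counts are preserved). The outline is a single polygon with 12 vertices. Extrusion per mm of travel: 0.4 × 0.28 / (π × 0.875²) = 0.046564. Accumulating E over each segment gives final E = 0.5786.

G0 X-1.97 Y-0.35 Z11.48
G1 X-1.53 Y-1.29 E0.0483
G1 X-0.68 Y-1.88 E0.0965
G1 X0.35 Y-1.97 E0.1447
G1 X1.29 Y-1.53 E0.1930
G1 X1.88 Y-0.68 E0.2412
G1 X1.97 Y0.35 E0.2893
G1 X1.53 Y1.29 E0.3376
G1 X0.68 Y1.88 E0.3858
G1 X-0.35 Y1.97 E0.4340
G1 X-1.29 Y1.53 E0.4823
G1 X-1.88 Y0.68 E0.5305
G1 X-1.97 Y-0.35 E0.5786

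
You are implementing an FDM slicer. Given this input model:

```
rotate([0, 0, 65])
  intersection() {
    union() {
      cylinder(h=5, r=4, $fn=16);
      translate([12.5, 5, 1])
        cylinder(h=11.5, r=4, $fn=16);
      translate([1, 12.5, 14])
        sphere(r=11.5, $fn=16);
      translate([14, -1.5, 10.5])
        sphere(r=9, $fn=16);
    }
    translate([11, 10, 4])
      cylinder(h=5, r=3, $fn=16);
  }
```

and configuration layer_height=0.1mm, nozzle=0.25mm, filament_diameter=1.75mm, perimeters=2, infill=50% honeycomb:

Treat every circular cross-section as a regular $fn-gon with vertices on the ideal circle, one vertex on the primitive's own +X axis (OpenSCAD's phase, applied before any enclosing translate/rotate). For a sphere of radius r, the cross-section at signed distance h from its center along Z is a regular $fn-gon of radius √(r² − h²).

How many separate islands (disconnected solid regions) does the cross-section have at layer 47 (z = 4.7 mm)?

1

At z = 4.7 mm: the cylinder: section is a regular 16-gon, circumradius r=4; the r=4 cylinder at (12.5, 5) gives a regular 16-gon of circumradius 4 (constant along its height); the r=11.5 sphere at (1, 12.5) slices to a regular 16-gon of circumradius 6.765 (√(r²−h²) with h=9.3 from center); the r=9 sphere at (14, -1.5) contributes a regular 16-gon of circumradius √(9²−5.8²) = 6.882; Taking the union: the regions partially overlap (shared area 22.37 mm²), so overlapping operands fuse into one piece — 3 connected regions; the r=3 cylinder at (11, 10) contributes a regular 16-gon of circumradius 3; Keeping only the common overlap: the r=3 cylinder at (11, 10) partially overlaps the result so far; clipping to the common part keeps 5.16 mm² — 1 connected region; (rotated 65° about Z; rotation is an isometry so areas/perimeters/island counts are preserved). Overall, the cross-section is a single solid region. Island count = 1.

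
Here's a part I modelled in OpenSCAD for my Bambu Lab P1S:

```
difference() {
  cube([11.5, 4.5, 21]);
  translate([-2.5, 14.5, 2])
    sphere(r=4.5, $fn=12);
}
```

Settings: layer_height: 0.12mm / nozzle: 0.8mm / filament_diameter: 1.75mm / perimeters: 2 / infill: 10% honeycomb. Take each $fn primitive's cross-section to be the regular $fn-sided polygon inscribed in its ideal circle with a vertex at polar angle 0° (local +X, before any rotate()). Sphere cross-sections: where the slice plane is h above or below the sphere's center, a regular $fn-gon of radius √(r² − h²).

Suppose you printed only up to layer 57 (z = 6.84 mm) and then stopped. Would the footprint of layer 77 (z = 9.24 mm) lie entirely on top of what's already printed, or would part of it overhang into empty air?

Compare the two slices. At z = 6.84: the cube is present — its section is the full 11.5×4.5 rectangle (area 51.75 mm²); the sphere at (-2.5, 14.5) is absent (|z−center|=4.840 > r=4.5); Subtracting the remaining from the first: none of the subtracted shapes is present at this height, so the 11.5×4.5 cube is unchanged — area = 51.75 mm². At z = 9.24: the cube (footprint 11.5×4.5) is included at this height (area 51.75 mm²); the sphere at (-2.5, 14.5) is not intersected at this z (|z−center|=7.240 > r=4.5); After the difference (first − rest): none of the subtracted shapes is present at this height, so the 11.5×4.5 cube is unchanged — area = 51.75 mm². Checking containment: the cross-section at z = 9.24 is a subset of the cross-section at z = 6.84.

entirely on top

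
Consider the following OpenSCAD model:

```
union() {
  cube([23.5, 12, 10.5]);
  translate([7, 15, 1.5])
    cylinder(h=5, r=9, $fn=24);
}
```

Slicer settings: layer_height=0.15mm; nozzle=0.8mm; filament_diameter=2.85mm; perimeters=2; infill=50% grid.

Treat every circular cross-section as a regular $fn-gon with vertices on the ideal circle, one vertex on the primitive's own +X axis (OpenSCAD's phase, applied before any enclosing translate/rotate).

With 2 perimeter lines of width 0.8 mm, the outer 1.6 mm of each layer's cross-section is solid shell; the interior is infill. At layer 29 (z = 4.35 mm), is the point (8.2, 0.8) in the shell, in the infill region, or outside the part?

shell

At z = 4.35 mm: the cube (footprint 23.5×12) is included at this height; the cylinder at (7, 15): section is a regular 24-gon, circumradius r=9; Taking the union: the regions partially overlap (shared area 71.03 mm²), so overlapping operands fuse into one piece — 1 connected region. Overall, the cross-section is a single solid region. The nearest boundary edge runs (23.50, 0.00)→(0.00, 0.00); distance from the point to it = 0.80 mm. The point is inside the cross-section, 0.80 mm from the nearest boundary — within the 1.6 mm shell band (2 × 0.8).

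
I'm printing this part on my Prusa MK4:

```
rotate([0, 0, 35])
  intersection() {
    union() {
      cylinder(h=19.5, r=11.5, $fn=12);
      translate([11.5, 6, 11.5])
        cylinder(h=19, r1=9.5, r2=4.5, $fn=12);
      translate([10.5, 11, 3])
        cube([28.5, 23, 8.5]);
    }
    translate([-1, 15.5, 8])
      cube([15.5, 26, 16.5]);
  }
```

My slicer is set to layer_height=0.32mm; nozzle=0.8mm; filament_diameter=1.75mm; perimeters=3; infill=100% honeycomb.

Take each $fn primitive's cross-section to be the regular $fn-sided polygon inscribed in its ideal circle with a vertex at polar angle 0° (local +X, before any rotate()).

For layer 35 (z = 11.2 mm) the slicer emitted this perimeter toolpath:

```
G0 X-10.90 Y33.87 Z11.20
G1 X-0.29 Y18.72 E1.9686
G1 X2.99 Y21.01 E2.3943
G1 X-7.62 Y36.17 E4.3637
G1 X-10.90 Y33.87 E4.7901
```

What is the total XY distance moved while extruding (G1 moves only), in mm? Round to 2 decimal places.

Sum the Euclidean lengths of each G1 segment: total = 45.01 mm.

45.01 mm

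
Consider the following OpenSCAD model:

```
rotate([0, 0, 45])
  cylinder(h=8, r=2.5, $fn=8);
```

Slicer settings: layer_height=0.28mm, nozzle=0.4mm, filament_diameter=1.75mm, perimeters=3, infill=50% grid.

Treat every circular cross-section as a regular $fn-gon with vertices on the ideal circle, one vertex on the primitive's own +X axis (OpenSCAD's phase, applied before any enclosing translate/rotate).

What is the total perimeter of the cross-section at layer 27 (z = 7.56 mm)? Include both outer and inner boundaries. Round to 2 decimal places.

15.31 mm

At z = 7.56 mm: the r=2.5 cylinder contributes a regular 8-gon of circumradius 2.5 (perimeter = 2·8·2.500·sin(180°/8) = 15.31 mm); (whole slice rotated 45° about Z — lengths, areas and connectivity unchanged). Overall, the cross-section is a single solid region. Total boundary length (outer) = 15.31 mm.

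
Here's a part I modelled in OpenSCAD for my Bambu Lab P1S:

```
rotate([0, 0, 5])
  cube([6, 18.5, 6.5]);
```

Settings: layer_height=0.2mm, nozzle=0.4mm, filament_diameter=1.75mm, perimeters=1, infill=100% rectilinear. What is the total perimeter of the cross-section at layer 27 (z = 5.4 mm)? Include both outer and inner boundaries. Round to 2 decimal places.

49.00 mm

At z = 5.4 mm: the cube is present — its section is the full 6×18.5 rectangle (perimeter 49.00 mm); (whole slice rotated 5° about Z — lengths, areas and connectivity unchanged). Overall, the cross-section is a single solid region. Total boundary length (outer) = 49.00 mm.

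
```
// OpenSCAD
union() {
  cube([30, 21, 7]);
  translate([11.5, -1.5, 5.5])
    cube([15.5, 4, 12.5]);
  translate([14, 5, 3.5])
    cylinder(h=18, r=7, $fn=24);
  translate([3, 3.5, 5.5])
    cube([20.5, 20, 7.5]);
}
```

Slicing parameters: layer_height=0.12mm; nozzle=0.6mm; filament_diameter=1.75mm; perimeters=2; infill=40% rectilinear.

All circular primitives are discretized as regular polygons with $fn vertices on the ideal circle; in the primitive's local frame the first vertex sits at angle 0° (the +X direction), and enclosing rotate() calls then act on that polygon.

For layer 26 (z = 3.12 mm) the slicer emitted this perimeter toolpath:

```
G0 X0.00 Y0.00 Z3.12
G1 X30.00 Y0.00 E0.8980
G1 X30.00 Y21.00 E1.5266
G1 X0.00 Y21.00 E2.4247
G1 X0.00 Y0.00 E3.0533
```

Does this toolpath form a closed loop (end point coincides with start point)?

Start point (G0): (0.00, 0.00). End point (last G1): the path returns to the start — closed.

yes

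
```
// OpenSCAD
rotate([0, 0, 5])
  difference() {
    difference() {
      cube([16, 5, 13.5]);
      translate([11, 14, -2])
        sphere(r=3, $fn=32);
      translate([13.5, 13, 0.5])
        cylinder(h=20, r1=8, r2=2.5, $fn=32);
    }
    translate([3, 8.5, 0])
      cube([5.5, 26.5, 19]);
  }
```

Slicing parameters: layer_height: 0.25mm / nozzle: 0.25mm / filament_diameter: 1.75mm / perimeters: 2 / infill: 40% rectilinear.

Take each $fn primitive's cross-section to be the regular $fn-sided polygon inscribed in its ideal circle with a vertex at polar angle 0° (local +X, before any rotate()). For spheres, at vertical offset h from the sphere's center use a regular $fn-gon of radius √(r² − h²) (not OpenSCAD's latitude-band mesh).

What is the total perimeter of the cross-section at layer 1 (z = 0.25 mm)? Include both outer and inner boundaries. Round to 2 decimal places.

At z = 0.25 mm: the cube is present — its section is the full 16×5 rectangle (perimeter 42.00 mm); the r=3 sphere at (11, 14) slices to a regular 32-gon of circumradius 1.984 (√(r²−h²) with h=2.25 from center) (perimeter = 2·32·1.984·sin(180°/32) = 12.45 mm); the cone at (13.5, 13) is not intersected at this z (z outside [0.5, 20.5]); Subtracting the remaining from the first: starting from the 16×5 cube, the r=3 sphere at (11, 14) misses the remaining region (no effect) — boundary = 42.00 mm; the 5.5×26.5 cube at (3, 8.5) contributes its full rectangle (perimeter 64.00 mm); Taking the first minus the rest: starting from that combined region, the 5.5×26.5 cube at (3, 8.5) misses the remaining region (no effect) — boundary = 42.00 mm; (whole slice rotated 5° about Z — lengths, areas and connectivity unchanged). Overall, the cross-section is a single solid region. Total boundary length (outer) = 42.00 mm.

42.00 mm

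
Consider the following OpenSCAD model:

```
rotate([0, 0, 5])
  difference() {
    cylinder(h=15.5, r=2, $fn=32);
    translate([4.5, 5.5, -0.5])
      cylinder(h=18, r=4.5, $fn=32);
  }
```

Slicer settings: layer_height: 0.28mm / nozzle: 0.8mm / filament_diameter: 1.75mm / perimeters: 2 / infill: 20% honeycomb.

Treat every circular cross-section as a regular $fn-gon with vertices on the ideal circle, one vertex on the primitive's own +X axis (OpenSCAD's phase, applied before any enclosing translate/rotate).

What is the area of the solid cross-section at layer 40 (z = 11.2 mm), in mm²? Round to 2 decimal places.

At z = 11.2 mm: the r=2 cylinder contributes a regular 32-gon of circumradius 2 (area = (32/2)·2.000²·sin(360°/32) = 12.49 mm²); the r=4.5 cylinder at (4.5, 5.5) gives a regular 32-gon of circumradius 4.5 (constant along its height) (area = (32/2)·4.500²·sin(360°/32) = 63.21 mm²); Subtracting the remaining from the first: starting from the r=2 cylinder (12.49 mm²), the r=4.5 cylinder at (4.5, 5.5) misses the remaining region (no effect) — area = 12.49 mm²; (whole slice rotated 5° about Z — lengths, areas and connectivity unchanged). Overall, the cross-section is a single solid region. Net area = 12.49 mm².

12.49 mm²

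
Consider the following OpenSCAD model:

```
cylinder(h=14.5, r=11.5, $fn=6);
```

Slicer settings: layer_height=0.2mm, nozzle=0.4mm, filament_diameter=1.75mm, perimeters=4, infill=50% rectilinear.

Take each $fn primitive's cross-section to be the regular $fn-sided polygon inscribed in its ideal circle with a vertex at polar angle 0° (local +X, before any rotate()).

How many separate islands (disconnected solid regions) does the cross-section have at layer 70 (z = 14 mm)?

1

At z = 14 mm: the r=11.5 cylinder gives a regular 6-gon of circumradius 11.5 (constant along its height). Overall, the cross-section is a single solid region. Island count = 1.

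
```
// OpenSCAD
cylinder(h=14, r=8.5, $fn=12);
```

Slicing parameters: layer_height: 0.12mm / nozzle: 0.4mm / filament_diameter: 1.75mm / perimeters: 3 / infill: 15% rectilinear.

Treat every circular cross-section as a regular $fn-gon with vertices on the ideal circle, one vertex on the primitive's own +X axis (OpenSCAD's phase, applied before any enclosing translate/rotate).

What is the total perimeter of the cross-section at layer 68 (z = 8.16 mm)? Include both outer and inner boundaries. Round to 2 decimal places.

52.80 mm

At z = 8.16 mm: the r=8.5 cylinder gives a regular 12-gon of circumradius 8.5 (constant along its height) (perimeter = 2·12·8.500·sin(180°/12) = 52.80 mm). Overall, the cross-section is a single solid region. Total boundary length (outer) = 52.80 mm.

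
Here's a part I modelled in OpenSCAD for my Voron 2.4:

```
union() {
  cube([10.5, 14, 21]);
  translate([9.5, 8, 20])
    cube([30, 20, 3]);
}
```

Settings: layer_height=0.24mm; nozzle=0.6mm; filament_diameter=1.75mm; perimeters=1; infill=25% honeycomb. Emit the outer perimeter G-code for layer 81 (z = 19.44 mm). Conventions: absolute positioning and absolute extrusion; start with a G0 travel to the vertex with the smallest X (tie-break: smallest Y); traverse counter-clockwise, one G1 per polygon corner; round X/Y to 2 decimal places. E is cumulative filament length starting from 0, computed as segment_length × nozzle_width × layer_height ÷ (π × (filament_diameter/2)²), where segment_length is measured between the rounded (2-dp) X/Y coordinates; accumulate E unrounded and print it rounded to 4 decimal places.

At z = 19.44 mm: the 10.5×14 cube contributes its full rectangle; the cube at (9.5, 8) is absent (z outside [20, 23]); Merging all regions: only the 10.5×14 cube is present, so the union is just that shape — 1 connected region. The outline is a single polygon with 4 vertices. Extrusion per mm of travel: 0.6 × 0.24 / (π × 0.875²) = 0.059868. Accumulating E over each segment gives final E = 2.9335.

G0 X0.00 Y0.00 Z19.44
G1 X10.50 Y0.00 E0.6286
G1 X10.50 Y14.00 E1.4668
G1 X0.00 Y14.00 E2.0954
G1 X0.00 Y0.00 E2.9335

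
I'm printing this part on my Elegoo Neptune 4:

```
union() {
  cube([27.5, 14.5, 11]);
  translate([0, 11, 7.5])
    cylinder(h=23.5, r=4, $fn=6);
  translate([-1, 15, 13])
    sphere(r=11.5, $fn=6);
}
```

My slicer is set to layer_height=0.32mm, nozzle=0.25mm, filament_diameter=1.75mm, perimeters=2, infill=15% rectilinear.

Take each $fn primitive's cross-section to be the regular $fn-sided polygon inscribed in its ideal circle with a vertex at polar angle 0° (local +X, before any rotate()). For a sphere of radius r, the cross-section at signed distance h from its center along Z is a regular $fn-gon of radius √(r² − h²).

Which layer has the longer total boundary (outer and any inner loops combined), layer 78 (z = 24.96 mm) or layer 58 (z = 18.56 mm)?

Layer 78 (z = 24.96): the cube does not reach this height (z outside [0, 11]); the r=4 cylinder at (0, 11) contributes a regular 6-gon of circumradius 4 (perimeter = 2·6·4.000·sin(180°/6) = 24.00 mm); the sphere at (-1, 15) is absent (|z−center|=11.960 > r=11.5); Combining (union): only the r=4 cylinder at (0, 11) is present, so the union is just that shape — boundary = 24.00 mm. So its perimeter = 24.00 mm. Layer 58 (z = 18.56): the cube does not reach this height (z outside [0, 11]); the cylinder at (0, 11): section is a regular 6-gon, circumradius r=4 (perimeter = 2·6·4.000·sin(180°/6) = 24.00 mm); the r=11.5 sphere at (-1, 15) contributes a regular 6-gon of circumradius √(11.5²−5.56²) = 10.067 (perimeter = 2·6·10.067·sin(180°/6) = 60.40 mm); Merging all regions: the r=4 cylinder at (0, 11) lies entirely inside the r=11.5 sphere at (-1, 15), so the union is just the r=11.5 sphere at (-1, 15) — boundary = 60.40 mm. So its perimeter = 60.40 mm. Layer 58 is larger (60.40 vs 24.00 mm).

layer 58 (z = 18.56 mm)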